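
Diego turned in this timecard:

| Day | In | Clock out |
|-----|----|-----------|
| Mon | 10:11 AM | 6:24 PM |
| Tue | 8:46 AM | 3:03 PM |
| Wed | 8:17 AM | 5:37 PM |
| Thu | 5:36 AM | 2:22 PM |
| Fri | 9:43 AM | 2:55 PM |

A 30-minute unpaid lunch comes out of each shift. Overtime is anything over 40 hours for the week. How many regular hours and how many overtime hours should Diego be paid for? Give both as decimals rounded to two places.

Regular 35.30 hours, overtime 0.00 hours

Mon: 10:11 AM–6:24 PM = 8 h 13 min; less 30 min break → 7 h 43 min
Tue: 8:46 AM–3:03 PM = 6 h 17 min; less 30 min break → 5 h 47 min
Wed: 8:17 AM–5:37 PM = 9 h 20 min; less 30 min break → 8 h 50 min
Thu: 5:36 AM–2:22 PM = 8 h 46 min; less 30 min break → 8 h 16 min
Fri: 9:43 AM–2:55 PM = 5 h 12 min; less 30 min break → 4 h 42 min
Total worked: 35 h 18 min = 35.30 h.
Threshold 40 h → overtime 0 h 0 min, regular 35 h 18 min.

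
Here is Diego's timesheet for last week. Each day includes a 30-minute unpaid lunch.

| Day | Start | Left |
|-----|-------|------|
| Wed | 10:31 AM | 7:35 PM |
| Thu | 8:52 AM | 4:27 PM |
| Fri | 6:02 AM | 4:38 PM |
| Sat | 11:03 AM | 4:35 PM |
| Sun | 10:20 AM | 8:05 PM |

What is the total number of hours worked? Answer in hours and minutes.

40 h 2 min

Wed: 10:31 AM–7:35 PM = 9 h 4 min; less 30 min break → 8 h 34 min
Thu: 8:52 AM–4:27 PM = 7 h 35 min; less 30 min break → 7 h 5 min
Fri: 6:02 AM–4:38 PM = 10 h 36 min; less 30 min break → 10 h 6 min
Sat: 11:03 AM–4:35 PM = 5 h 32 min; less 30 min break → 5 h 2 min
Sun: 10:20 AM–8:05 PM = 9 h 45 min; less 30 min break → 9 h 15 min
Total: 8 h 34 min + 7 h 5 min + 10 h 6 min + 5 h 2 min + 9 h 15 min = 40 h 2 min.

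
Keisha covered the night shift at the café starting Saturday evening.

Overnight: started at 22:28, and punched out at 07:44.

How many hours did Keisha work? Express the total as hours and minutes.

Overnight: 22:28 → midnight = 1 h 32 min; midnight → 07:44 = 7 h 44 min; span 9 h 16 min

9 h 16 min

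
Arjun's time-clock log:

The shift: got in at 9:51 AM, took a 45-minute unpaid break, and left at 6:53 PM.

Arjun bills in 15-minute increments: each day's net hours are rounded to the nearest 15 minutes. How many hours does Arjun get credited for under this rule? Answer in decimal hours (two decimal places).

8.25 hours

The shift: 9:51 AM–6:53 PM = 9 h 2 min − 45 min = 8 h 17 min → rounds to 8 h 15 min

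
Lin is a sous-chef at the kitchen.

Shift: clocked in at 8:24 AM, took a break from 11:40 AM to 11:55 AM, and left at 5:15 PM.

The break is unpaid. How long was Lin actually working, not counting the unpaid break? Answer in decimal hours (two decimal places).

8.60 hours

Shift: 8:24 AM–5:15 PM = 8 h 51 min; less 15 min break → 8 h 36 min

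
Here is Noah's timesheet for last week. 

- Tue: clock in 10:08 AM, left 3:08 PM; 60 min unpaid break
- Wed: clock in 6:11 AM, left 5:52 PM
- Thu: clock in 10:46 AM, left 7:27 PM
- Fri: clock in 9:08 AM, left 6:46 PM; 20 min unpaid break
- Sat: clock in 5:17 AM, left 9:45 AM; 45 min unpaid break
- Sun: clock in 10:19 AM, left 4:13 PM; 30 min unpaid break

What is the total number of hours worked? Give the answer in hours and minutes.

42 h 47 min

Tue: 10:08 AM–3:08 PM = 5 h 0 min; less 60 min break → 4 h 0 min
Wed: 6:11 AM–5:52 PM = 11 h 41 min
Thu: 10:46 AM–7:27 PM = 8 h 41 min
Fri: 9:08 AM–6:46 PM = 9 h 38 min; less 20 min break → 9 h 18 min
Sat: 5:17 AM–9:45 AM = 4 h 28 min; less 45 min break → 3 h 43 min
Sun: 10:19 AM–4:13 PM = 5 h 54 min; less 30 min break → 5 h 24 min
Total: 4 h 0 min + 11 h 41 min + 8 h 41 min + 9 h 18 min + 3 h 43 min + 5 h 24 min = 42 h 47 min.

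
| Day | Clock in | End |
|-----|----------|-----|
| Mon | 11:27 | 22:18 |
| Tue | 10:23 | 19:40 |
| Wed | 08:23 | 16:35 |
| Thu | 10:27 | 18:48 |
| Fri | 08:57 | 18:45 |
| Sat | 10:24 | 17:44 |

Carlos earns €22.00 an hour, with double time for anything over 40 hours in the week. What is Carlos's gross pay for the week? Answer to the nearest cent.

€1487.93

Mon: 11:27–22:18 = 10 h 51 min
Tue: 10:23–19:40 = 9 h 17 min
Wed: 08:23–16:35 = 8 h 12 min
Thu: 10:27–18:48 = 8 h 21 min
Fri: 08:57–18:45 = 9 h 48 min
Sat: 10:24–17:44 = 7 h 20 min
Total worked: 53 h 49 min = 3229 min.
Regular 40 h 0 min = 2400 min at €22.00/h; overtime 13 h 49 min = 829 min at €44.00/h.
Pay = (2400 × €22.00 + 829 × €44.00) ÷ 60 = €1487.93.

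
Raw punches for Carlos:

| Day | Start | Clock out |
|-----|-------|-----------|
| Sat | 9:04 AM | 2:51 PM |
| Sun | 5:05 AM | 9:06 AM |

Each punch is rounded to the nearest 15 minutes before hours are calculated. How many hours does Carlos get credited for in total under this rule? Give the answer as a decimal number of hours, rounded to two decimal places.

9.75 hours

Sat: in 9:04 AM→9:00 AM, out 2:51 PM→2:45 PM; 5 h 45 min
Sun: in 5:05 AM→5:00 AM, out 9:06 AM→9:00 AM; 4 h 0 min
Total credited: 9 h 45 min.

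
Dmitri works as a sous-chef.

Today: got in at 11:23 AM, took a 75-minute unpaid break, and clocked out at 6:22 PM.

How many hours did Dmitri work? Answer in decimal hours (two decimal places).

5.73 hours

Today: 11:23 AM–6:22 PM = 6 h 59 min; less 75 min break → 5 h 44 min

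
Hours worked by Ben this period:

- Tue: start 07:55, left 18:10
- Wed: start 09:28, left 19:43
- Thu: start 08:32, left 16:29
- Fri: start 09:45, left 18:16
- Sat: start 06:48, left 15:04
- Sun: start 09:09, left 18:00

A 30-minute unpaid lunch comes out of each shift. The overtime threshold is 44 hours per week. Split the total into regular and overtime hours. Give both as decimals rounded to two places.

Tue: 07:55–18:10 = 10 h 15 min; less 30 min break → 9 h 45 min
Wed: 09:28–19:43 = 10 h 15 min; less 30 min break → 9 h 45 min
Thu: 08:32–16:29 = 7 h 57 min; less 30 min break → 7 h 27 min
Fri: 09:45–18:16 = 8 h 31 min; less 30 min break → 8 h 1 min
Sat: 06:48–15:04 = 8 h 16 min; less 30 min break → 7 h 46 min
Sun: 09:09–18:00 = 8 h 51 min; less 30 min break → 8 h 21 min
Total worked: 51 h 5 min = 51.08 h.
Threshold 44 h → overtime 7 h 5 min, regular 44 h 0 min.

Regular 44.00 hours, overtime 7.08 hours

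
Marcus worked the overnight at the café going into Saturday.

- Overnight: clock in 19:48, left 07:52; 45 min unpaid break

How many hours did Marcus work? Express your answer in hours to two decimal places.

11.32 hours

Overnight: 19:48 → midnight = 4 h 12 min; midnight → 07:52 = 7 h 52 min; span 12 h 4 min; less 45 min break → 11 h 19 min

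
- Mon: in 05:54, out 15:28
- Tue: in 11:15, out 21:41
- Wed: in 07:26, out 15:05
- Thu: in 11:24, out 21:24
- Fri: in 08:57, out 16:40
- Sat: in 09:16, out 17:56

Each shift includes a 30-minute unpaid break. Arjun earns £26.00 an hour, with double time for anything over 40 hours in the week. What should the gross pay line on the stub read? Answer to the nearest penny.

Mon: 05:54–15:28 = 9 h 34 min; less 30 min break → 9 h 4 min
Tue: 11:15–21:41 = 10 h 26 min; less 30 min break → 9 h 56 min
Wed: 07:26–15:05 = 7 h 39 min; less 30 min break → 7 h 9 min
Thu: 11:24–21:24 = 10 h 0 min; less 30 min break → 9 h 30 min
Fri: 08:57–16:40 = 7 h 43 min; less 30 min break → 7 h 13 min
Sat: 09:16–17:56 = 8 h 40 min; less 30 min break → 8 h 10 min
Total worked: 51 h 2 min = 3062 min.
Regular 40 h 0 min = 2400 min at £26.00/h; overtime 11 h 2 min = 662 min at £52.00/h.
Pay = (2400 × £26.00 + 662 × £52.00) ÷ 60 = £1613.73.

£1613.73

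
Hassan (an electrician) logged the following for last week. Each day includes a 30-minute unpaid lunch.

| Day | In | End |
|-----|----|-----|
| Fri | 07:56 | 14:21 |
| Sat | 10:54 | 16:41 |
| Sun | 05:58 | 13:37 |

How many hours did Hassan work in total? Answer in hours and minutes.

18 h 21 min

Fri: 07:56–14:21 = 6 h 25 min; less 30 min break → 5 h 55 min
Sat: 10:54–16:41 = 5 h 47 min; less 30 min break → 5 h 17 min
Sun: 05:58–13:37 = 7 h 39 min; less 30 min break → 7 h 9 min
Total: 5 h 55 min + 5 h 17 min + 7 h 9 min = 18 h 21 min.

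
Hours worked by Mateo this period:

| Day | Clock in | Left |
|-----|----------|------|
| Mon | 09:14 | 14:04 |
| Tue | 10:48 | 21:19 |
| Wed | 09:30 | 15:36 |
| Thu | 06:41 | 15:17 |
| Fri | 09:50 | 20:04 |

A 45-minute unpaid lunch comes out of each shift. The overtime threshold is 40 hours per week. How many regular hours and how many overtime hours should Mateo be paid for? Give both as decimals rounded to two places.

Regular 36.53 hours, overtime 0.00 hours

Mon: 09:14–14:04 = 4 h 50 min; less 45 min break → 4 h 5 min
Tue: 10:48–21:19 = 10 h 31 min; less 45 min break → 9 h 46 min
Wed: 09:30–15:36 = 6 h 6 min; less 45 min break → 5 h 21 min
Thu: 06:41–15:17 = 8 h 36 min; less 45 min break → 7 h 51 min
Fri: 09:50–20:04 = 10 h 14 min; less 45 min break → 9 h 29 min
Total worked: 36 h 32 min = 36.53 h.
Threshold 40 h → overtime 0 h 0 min, regular 36 h 32 min.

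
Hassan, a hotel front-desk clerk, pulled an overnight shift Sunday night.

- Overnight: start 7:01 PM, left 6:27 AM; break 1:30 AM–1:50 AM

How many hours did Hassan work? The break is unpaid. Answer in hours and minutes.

11 h 6 min

Overnight: 7:01 PM → midnight = 4 h 59 min; midnight → 6:27 AM = 6 h 27 min; span 11 h 26 min; less 20 min break → 11 h 6 min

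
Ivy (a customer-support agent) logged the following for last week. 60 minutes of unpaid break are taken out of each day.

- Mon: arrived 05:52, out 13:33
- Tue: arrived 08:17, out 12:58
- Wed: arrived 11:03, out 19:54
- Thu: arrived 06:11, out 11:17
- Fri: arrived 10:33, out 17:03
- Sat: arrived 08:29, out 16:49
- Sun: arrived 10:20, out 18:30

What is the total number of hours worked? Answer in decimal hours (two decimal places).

42.32 hours

Mon: 05:52–13:33 = 7 h 41 min; less 60 min break → 6 h 41 min
Tue: 08:17–12:58 = 4 h 41 min; less 60 min break → 3 h 41 min
Wed: 11:03–19:54 = 8 h 51 min; less 60 min break → 7 h 51 min
Thu: 06:11–11:17 = 5 h 6 min; less 60 min break → 4 h 6 min
Fri: 10:33–17:03 = 6 h 30 min; less 60 min break → 5 h 30 min
Sat: 08:29–16:49 = 8 h 20 min; less 60 min break → 7 h 20 min
Sun: 10:20–18:30 = 8 h 10 min; less 60 min break → 7 h 10 min
Total: 6 h 41 min + 3 h 41 min + 7 h 51 min + 4 h 6 min + 5 h 30 min + 7 h 20 min + 7 h 10 min = 42 h 19 min.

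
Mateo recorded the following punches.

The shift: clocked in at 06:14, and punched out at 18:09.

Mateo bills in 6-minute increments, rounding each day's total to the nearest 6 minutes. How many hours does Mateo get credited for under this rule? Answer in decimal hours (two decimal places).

The shift: 06:14–18:09 = 11 h 55 min → rounds to 11 h 54 min

11.90 hours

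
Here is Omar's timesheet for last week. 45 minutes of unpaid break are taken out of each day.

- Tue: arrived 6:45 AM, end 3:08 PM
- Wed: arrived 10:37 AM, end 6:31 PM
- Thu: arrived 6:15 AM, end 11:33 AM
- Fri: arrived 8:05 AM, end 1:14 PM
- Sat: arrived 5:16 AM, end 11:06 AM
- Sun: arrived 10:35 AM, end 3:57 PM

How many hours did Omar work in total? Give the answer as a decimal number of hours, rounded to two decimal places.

Tue: 6:45 AM–3:08 PM = 8 h 23 min; less 45 min break → 7 h 38 min
Wed: 10:37 AM–6:31 PM = 7 h 54 min; less 45 min break → 7 h 9 min
Thu: 6:15 AM–11:33 AM = 5 h 18 min; less 45 min break → 4 h 33 min
Fri: 8:05 AM–1:14 PM = 5 h 9 min; less 45 min break → 4 h 24 min
Sat: 5:16 AM–11:06 AM = 5 h 50 min; less 45 min break → 5 h 5 min
Sun: 10:35 AM–3:57 PM = 5 h 22 min; less 45 min break → 4 h 37 min
Total: 7 h 38 min + 7 h 9 min + 4 h 33 min + 4 h 24 min + 5 h 5 min + 4 h 37 min = 33 h 26 min.

33.43 hours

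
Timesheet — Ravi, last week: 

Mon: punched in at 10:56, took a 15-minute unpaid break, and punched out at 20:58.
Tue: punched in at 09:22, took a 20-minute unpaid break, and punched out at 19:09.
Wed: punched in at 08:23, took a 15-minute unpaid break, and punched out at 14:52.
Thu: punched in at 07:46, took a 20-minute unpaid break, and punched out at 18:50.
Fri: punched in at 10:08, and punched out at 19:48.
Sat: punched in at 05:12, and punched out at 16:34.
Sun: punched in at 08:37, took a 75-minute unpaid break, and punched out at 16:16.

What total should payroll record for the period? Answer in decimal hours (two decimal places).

Mon: 10:56–20:58 = 10 h 2 min; less 15 min break → 9 h 47 min
Tue: 09:22–19:09 = 9 h 47 min; less 20 min break → 9 h 27 min
Wed: 08:23–14:52 = 6 h 29 min; less 15 min break → 6 h 14 min
Thu: 07:46–18:50 = 11 h 4 min; less 20 min break → 10 h 44 min
Fri: 10:08–19:48 = 9 h 40 min
Sat: 05:12–16:34 = 11 h 22 min
Sun: 08:37–16:16 = 7 h 39 min; less 75 min break → 6 h 24 min
Total: 9 h 47 min + 9 h 27 min + 6 h 14 min + 10 h 44 min + 9 h 40 min + 11 h 22 min + 6 h 24 min = 63 h 38 min.

63.63 hours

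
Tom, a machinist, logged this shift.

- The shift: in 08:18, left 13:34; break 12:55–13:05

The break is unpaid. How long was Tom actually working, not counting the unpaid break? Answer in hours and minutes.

The shift: 08:18–13:34 = 5 h 16 min; less 10 min break → 5 h 6 min

5 h 6 min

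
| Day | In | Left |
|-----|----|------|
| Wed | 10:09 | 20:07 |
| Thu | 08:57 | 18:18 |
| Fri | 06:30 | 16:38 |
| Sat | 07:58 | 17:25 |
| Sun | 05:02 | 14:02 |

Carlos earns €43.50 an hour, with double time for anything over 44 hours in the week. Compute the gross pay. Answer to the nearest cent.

€2253.30

Wed: 10:09–20:07 = 9 h 58 min
Thu: 08:57–18:18 = 9 h 21 min
Fri: 06:30–16:38 = 10 h 8 min
Sat: 07:58–17:25 = 9 h 27 min
Sun: 05:02–14:02 = 9 h 0 min
Total worked: 47 h 54 min = 2874 min.
Regular 44 h 0 min = 2640 min at €43.50/h; overtime 3 h 54 min = 234 min at €87.00/h.
Pay = (2640 × €43.50 + 234 × €87.00) ÷ 60 = €2253.30.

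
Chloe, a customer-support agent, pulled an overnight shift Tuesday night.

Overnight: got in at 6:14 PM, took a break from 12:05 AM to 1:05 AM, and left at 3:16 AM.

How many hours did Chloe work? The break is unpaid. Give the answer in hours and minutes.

Overnight: 6:14 PM → midnight = 5 h 46 min; midnight → 3:16 AM = 3 h 16 min; span 9 h 2 min; less 60 min break → 8 h 2 min

8 h 2 min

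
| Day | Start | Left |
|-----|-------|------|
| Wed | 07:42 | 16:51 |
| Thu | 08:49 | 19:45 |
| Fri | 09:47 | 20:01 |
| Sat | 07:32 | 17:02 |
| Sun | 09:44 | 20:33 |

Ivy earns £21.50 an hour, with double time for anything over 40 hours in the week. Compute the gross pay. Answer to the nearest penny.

Wed: 07:42–16:51 = 9 h 9 min
Thu: 08:49–19:45 = 10 h 56 min
Fri: 09:47–20:01 = 10 h 14 min
Sat: 07:32–17:02 = 9 h 30 min
Sun: 09:44–20:33 = 10 h 49 min
Total worked: 50 h 38 min = 3038 min.
Regular 40 h 0 min = 2400 min at £21.50/h; overtime 10 h 38 min = 638 min at £43.00/h.
Pay = (2400 × £21.50 + 638 × £43.00) ÷ 60 = £1317.23.

£1317.23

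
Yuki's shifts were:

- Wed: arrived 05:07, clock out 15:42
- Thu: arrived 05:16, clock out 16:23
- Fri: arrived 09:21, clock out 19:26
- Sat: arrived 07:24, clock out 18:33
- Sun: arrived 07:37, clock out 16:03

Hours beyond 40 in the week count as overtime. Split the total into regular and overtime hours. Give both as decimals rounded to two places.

Regular 40.00 hours, overtime 11.37 hours

Wed: 05:07–15:42 = 10 h 35 min
Thu: 05:16–16:23 = 11 h 7 min
Fri: 09:21–19:26 = 10 h 5 min
Sat: 07:24–18:33 = 11 h 9 min
Sun: 07:37–16:03 = 8 h 26 min
Total worked: 51 h 22 min = 51.37 h.
Threshold 40 h → overtime 11 h 22 min, regular 40 h 0 min.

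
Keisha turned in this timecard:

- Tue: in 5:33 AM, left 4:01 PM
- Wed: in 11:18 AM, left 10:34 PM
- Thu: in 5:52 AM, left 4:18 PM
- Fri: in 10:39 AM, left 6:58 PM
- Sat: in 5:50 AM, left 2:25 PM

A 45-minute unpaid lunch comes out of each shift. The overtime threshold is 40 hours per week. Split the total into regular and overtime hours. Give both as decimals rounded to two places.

Tue: 5:33 AM–4:01 PM = 10 h 28 min; less 45 min break → 9 h 43 min
Wed: 11:18 AM–10:34 PM = 11 h 16 min; less 45 min break → 10 h 31 min
Thu: 5:52 AM–4:18 PM = 10 h 26 min; less 45 min break → 9 h 41 min
Fri: 10:39 AM–6:58 PM = 8 h 19 min; less 45 min break → 7 h 34 min
Sat: 5:50 AM–2:25 PM = 8 h 35 min; less 45 min break → 7 h 50 min
Total worked: 45 h 19 min = 45.32 h.
Threshold 40 h → overtime 5 h 19 min, regular 40 h 0 min.

Regular 40.00 hours, overtime 5.32 hours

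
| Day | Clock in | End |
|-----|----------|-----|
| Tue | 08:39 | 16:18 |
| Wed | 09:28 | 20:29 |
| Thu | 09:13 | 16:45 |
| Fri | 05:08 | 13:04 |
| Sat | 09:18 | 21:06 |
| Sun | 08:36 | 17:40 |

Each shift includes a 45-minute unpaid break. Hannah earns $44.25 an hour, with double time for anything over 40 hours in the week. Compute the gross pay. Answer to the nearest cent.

$2699.25

Tue: 08:39–16:18 = 7 h 39 min; less 45 min break → 6 h 54 min
Wed: 09:28–20:29 = 11 h 1 min; less 45 min break → 10 h 16 min
Thu: 09:13–16:45 = 7 h 32 min; less 45 min break → 6 h 47 min
Fri: 05:08–13:04 = 7 h 56 min; less 45 min break → 7 h 11 min
Sat: 09:18–21:06 = 11 h 48 min; less 45 min break → 11 h 3 min
Sun: 08:36–17:40 = 9 h 4 min; less 45 min break → 8 h 19 min
Total worked: 50 h 30 min = 3030 min.
Regular 40 h 0 min = 2400 min at $44.25/h; overtime 10 h 30 min = 630 min at $88.50/h.
Pay = (2400 × $44.25 + 630 × $88.50) ÷ 60 = $2699.25.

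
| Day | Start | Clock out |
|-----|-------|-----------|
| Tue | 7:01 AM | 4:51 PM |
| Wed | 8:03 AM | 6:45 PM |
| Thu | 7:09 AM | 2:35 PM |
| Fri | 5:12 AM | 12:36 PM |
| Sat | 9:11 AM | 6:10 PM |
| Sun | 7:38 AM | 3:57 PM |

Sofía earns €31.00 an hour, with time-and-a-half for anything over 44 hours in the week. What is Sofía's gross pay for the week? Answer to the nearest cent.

€1767.00

Tue: 7:01 AM–4:51 PM = 9 h 50 min
Wed: 8:03 AM–6:45 PM = 10 h 42 min
Thu: 7:09 AM–2:35 PM = 7 h 26 min
Fri: 5:12 AM–12:36 PM = 7 h 24 min
Sat: 9:11 AM–6:10 PM = 8 h 59 min
Sun: 7:38 AM–3:57 PM = 8 h 19 min
Total worked: 52 h 40 min = 3160 min.
Regular 44 h 0 min = 2640 min at €31.00/h; overtime 8 h 40 min = 520 min at €46.50/h.
Pay = (2640 × €31.00 + 520 × €46.50) ÷ 60 = €1767.00.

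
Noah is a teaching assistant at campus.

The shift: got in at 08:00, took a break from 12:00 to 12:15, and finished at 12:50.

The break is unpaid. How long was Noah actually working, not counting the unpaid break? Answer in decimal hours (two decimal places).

The shift: 08:00–12:50 = 4 h 50 min; less 15 min break → 4 h 35 min

4.58 hours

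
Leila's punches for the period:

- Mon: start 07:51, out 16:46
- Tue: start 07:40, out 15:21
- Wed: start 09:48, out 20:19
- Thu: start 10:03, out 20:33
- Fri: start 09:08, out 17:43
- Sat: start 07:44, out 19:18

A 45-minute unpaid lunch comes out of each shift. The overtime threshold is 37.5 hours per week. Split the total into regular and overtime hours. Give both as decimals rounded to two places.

Mon: 07:51–16:46 = 8 h 55 min; less 45 min break → 8 h 10 min
Tue: 07:40–15:21 = 7 h 41 min; less 45 min break → 6 h 56 min
Wed: 09:48–20:19 = 10 h 31 min; less 45 min break → 9 h 46 min
Thu: 10:03–20:33 = 10 h 30 min; less 45 min break → 9 h 45 min
Fri: 09:08–17:43 = 8 h 35 min; less 45 min break → 7 h 50 min
Sat: 07:44–19:18 = 11 h 34 min; less 45 min break → 10 h 49 min
Total worked: 53 h 16 min = 53.27 h.
Threshold 37.5 h → overtime 15 h 46 min, regular 37 h 30 min.

Regular 37.50 hours, overtime 15.77 hours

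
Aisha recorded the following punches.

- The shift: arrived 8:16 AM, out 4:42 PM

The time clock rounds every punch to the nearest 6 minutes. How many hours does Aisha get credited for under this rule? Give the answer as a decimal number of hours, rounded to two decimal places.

The shift: in 8:16 AM→8:18 AM, out 4:42 PM→4:42 PM; 8 h 24 min

8.40 hours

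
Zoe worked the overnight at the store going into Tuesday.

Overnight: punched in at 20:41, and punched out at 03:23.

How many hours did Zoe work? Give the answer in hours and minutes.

6 h 42 min

Overnight: 20:41 → midnight = 3 h 19 min; midnight → 03:23 = 3 h 23 min; span 6 h 42 min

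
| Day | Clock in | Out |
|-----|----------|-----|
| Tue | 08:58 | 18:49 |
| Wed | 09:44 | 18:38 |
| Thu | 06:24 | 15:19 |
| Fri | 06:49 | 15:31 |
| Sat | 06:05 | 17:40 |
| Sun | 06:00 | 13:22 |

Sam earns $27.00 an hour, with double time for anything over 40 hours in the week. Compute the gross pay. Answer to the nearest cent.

Tue: 08:58–18:49 = 9 h 51 min
Wed: 09:44–18:38 = 8 h 54 min
Thu: 06:24–15:19 = 8 h 55 min
Fri: 06:49–15:31 = 8 h 42 min
Sat: 06:05–17:40 = 11 h 35 min
Sun: 06:00–13:22 = 7 h 22 min
Total worked: 55 h 19 min = 3319 min.
Regular 40 h 0 min = 2400 min at $27.00/h; overtime 15 h 19 min = 919 min at $54.00/h.
Pay = (2400 × $27.00 + 919 × $54.00) ÷ 60 = $1907.10.

$1907.10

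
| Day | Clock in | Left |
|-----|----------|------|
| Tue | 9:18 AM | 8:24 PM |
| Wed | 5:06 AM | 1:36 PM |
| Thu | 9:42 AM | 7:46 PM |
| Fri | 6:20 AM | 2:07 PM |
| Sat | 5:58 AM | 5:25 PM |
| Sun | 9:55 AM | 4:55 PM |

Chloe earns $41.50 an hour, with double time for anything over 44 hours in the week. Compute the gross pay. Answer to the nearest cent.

Tue: 9:18 AM–8:24 PM = 11 h 6 min
Wed: 5:06 AM–1:36 PM = 8 h 30 min
Thu: 9:42 AM–7:46 PM = 10 h 4 min
Fri: 6:20 AM–2:07 PM = 7 h 47 min
Sat: 5:58 AM–5:25 PM = 11 h 27 min
Sun: 9:55 AM–4:55 PM = 7 h 0 min
Total worked: 55 h 54 min = 3354 min.
Regular 44 h 0 min = 2640 min at $41.50/h; overtime 11 h 54 min = 714 min at $83.00/h.
Pay = (2640 × $41.50 + 714 × $83.00) ÷ 60 = $2813.70.

$2813.70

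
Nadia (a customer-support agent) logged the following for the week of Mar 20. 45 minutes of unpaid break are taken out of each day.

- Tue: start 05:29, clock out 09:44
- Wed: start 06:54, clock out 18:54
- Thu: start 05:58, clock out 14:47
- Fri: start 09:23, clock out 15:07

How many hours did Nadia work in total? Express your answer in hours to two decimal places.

Tue: 05:29–09:44 = 4 h 15 min; less 45 min break → 3 h 30 min
Wed: 06:54–18:54 = 12 h 0 min; less 45 min break → 11 h 15 min
Thu: 05:58–14:47 = 8 h 49 min; less 45 min break → 8 h 4 min
Fri: 09:23–15:07 = 5 h 44 min; less 45 min break → 4 h 59 min
Total: 3 h 30 min + 11 h 15 min + 8 h 4 min + 4 h 59 min = 27 h 48 min.

27.80 hours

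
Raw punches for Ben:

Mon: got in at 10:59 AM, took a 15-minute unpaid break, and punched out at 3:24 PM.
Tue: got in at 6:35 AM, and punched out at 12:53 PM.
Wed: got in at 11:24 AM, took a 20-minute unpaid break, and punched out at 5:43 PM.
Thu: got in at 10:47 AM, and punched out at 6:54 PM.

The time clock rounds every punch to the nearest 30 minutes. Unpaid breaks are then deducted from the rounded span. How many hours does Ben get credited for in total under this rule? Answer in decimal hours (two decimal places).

Mon: in 10:59 AM→11:00 AM, out 3:24 PM→3:30 PM; 4 h 30 min − 15 min = 4 h 15 min
Tue: in 6:35 AM→6:30 AM, out 12:53 PM→1:00 PM; 6 h 30 min
Wed: in 11:24 AM→11:30 AM, out 5:43 PM→5:30 PM; 6 h 0 min − 20 min = 5 h 40 min
Thu: in 10:47 AM→11:00 AM, out 6:54 PM→7:00 PM; 8 h 0 min
Total credited: 24 h 25 min.

24.42 hours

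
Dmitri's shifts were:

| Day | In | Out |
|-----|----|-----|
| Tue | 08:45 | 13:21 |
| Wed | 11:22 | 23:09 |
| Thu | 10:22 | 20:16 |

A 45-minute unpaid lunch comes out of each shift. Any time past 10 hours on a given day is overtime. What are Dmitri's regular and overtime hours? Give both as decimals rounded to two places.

Regular 23.00 hours, overtime 1.03 hours

Tue: 08:45–13:21 = 4 h 36 min; less 45 min break → 3 h 51 min
Wed: 11:22–23:09 = 11 h 47 min; less 45 min break → 11 h 2 min
Thu: 10:22–20:16 = 9 h 54 min; less 45 min break → 9 h 9 min
Tue reg 3 h 51 min / OT 0 h 0 min; Wed reg 10 h 0 min / OT 1 h 2 min; Thu reg 9 h 9 min / OT 0 h 0 min.
Totals: regular 23 h 0 min, overtime 1 h 2 min.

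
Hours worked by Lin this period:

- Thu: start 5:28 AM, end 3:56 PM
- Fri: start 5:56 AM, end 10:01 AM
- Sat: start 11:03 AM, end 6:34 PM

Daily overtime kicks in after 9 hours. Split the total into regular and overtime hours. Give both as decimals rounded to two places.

Regular 20.60 hours, overtime 1.47 hours

Thu: 5:28 AM–3:56 PM = 10 h 28 min
Fri: 5:56 AM–10:01 AM = 4 h 5 min
Sat: 11:03 AM–6:34 PM = 7 h 31 min
Thu reg 9 h 0 min / OT 1 h 28 min; Fri reg 4 h 5 min / OT 0 h 0 min; Sat reg 7 h 31 min / OT 0 h 0 min.
Totals: regular 20 h 36 min, overtime 1 h 28 min.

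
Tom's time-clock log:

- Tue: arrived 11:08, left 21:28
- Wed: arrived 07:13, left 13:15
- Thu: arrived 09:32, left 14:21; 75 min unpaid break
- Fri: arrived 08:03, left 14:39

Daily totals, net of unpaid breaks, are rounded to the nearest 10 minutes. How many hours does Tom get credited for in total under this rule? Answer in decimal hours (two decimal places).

Tue: 11:08–21:28 = 10 h 20 min → rounds to 10 h 20 min
Wed: 07:13–13:15 = 6 h 2 min → rounds to 6 h 0 min
Thu: 09:32–14:21 = 4 h 49 min − 75 min = 3 h 34 min → rounds to 3 h 30 min
Fri: 08:03–14:39 = 6 h 36 min → rounds to 6 h 40 min
Total credited: 26 h 30 min.

26.50 hours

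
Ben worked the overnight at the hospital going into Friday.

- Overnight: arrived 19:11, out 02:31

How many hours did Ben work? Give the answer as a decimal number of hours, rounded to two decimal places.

Overnight: 19:11 → midnight = 4 h 49 min; midnight → 02:31 = 2 h 31 min; span 7 h 20 min

7.33 hours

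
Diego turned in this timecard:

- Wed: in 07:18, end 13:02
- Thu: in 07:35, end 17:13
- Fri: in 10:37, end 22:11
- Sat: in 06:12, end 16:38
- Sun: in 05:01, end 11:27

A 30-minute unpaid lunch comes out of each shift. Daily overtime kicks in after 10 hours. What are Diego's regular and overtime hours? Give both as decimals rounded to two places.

Wed: 07:18–13:02 = 5 h 44 min; less 30 min break → 5 h 14 min
Thu: 07:35–17:13 = 9 h 38 min; less 30 min break → 9 h 8 min
Fri: 10:37–22:11 = 11 h 34 min; less 30 min break → 11 h 4 min
Sat: 06:12–16:38 = 10 h 26 min; less 30 min break → 9 h 56 min
Sun: 05:01–11:27 = 6 h 26 min; less 30 min break → 5 h 56 min
Wed reg 5 h 14 min / OT 0 h 0 min; Thu reg 9 h 8 min / OT 0 h 0 min; Fri reg 10 h 0 min / OT 1 h 4 min; Sat reg 9 h 56 min / OT 0 h 0 min; Sun reg 5 h 56 min / OT 0 h 0 min.
Totals: regular 40 h 14 min, overtime 1 h 4 min.

Regular 40.23 hours, overtime 1.07 hours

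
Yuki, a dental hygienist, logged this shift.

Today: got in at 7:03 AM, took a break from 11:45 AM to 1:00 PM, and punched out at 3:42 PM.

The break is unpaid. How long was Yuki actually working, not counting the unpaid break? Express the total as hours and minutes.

Today: 7:03 AM–3:42 PM = 8 h 39 min; less 75 min break → 7 h 24 min

7 h 24 min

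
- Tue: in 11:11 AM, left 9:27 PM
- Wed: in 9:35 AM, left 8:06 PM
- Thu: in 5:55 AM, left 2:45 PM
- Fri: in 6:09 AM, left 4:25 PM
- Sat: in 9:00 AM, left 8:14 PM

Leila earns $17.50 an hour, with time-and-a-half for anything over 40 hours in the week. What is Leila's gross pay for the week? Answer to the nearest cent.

Tue: 11:11 AM–9:27 PM = 10 h 16 min
Wed: 9:35 AM–8:06 PM = 10 h 31 min
Thu: 5:55 AM–2:45 PM = 8 h 50 min
Fri: 6:09 AM–4:25 PM = 10 h 16 min
Sat: 9:00 AM–8:14 PM = 11 h 14 min
Total worked: 51 h 7 min = 3067 min.
Regular 40 h 0 min = 2400 min at $17.50/h; overtime 11 h 7 min = 667 min at $26.25/h.
Pay = (2400 × $17.50 + 667 × $26.25) ÷ 60 = $991.81.

$991.81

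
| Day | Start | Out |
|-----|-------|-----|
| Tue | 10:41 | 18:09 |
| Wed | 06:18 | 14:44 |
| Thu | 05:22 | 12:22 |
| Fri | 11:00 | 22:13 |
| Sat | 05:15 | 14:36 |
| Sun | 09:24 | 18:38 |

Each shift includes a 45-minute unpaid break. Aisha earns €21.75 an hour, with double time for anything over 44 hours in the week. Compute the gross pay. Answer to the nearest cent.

€1139.70

Tue: 10:41–18:09 = 7 h 28 min; less 45 min break → 6 h 43 min
Wed: 06:18–14:44 = 8 h 26 min; less 45 min break → 7 h 41 min
Thu: 05:22–12:22 = 7 h 0 min; less 45 min break → 6 h 15 min
Fri: 11:00–22:13 = 11 h 13 min; less 45 min break → 10 h 28 min
Sat: 05:15–14:36 = 9 h 21 min; less 45 min break → 8 h 36 min
Sun: 09:24–18:38 = 9 h 14 min; less 45 min break → 8 h 29 min
Total worked: 48 h 12 min = 2892 min.
Regular 44 h 0 min = 2640 min at €21.75/h; overtime 4 h 12 min = 252 min at €43.50/h.
Pay = (2640 × €21.75 + 252 × €43.50) ÷ 60 = €1139.70.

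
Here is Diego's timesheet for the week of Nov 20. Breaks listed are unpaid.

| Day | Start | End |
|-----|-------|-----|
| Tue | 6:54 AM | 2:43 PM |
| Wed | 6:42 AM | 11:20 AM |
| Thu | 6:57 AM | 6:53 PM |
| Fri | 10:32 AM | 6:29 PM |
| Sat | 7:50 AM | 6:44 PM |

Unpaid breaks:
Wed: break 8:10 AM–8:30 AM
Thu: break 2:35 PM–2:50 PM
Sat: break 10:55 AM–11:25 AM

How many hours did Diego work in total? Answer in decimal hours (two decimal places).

42.15 hours

Tue: 6:54 AM–2:43 PM = 7 h 49 min
Wed: 6:42 AM–11:20 AM = 4 h 38 min; less 20 min break → 4 h 18 min
Thu: 6:57 AM–6:53 PM = 11 h 56 min; less 15 min break → 11 h 41 min
Fri: 10:32 AM–6:29 PM = 7 h 57 min
Sat: 7:50 AM–6:44 PM = 10 h 54 min; less 30 min break → 10 h 24 min
Total: 7 h 49 min + 4 h 18 min + 11 h 41 min + 7 h 57 min + 10 h 24 min = 42 h 9 min.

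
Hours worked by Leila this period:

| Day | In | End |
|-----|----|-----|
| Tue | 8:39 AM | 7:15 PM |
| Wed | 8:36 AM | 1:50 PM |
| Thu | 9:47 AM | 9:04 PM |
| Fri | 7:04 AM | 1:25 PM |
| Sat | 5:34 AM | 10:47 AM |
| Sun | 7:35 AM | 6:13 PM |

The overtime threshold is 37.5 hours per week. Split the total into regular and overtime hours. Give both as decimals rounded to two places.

Regular 37.50 hours, overtime 11.82 hours

Tue: 8:39 AM–7:15 PM = 10 h 36 min
Wed: 8:36 AM–1:50 PM = 5 h 14 min
Thu: 9:47 AM–9:04 PM = 11 h 17 min
Fri: 7:04 AM–1:25 PM = 6 h 21 min
Sat: 5:34 AM–10:47 AM = 5 h 13 min
Sun: 7:35 AM–6:13 PM = 10 h 38 min
Total worked: 49 h 19 min = 49.32 h.
Threshold 37.5 h → overtime 11 h 49 min, regular 37 h 30 min.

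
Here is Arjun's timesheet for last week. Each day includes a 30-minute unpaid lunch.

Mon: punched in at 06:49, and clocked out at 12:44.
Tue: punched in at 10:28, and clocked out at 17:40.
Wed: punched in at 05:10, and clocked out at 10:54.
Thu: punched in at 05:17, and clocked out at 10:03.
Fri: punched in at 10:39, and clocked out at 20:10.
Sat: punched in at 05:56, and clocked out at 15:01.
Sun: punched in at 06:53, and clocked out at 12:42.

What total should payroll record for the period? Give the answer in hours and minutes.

Mon: 06:49–12:44 = 5 h 55 min; less 30 min break → 5 h 25 min
Tue: 10:28–17:40 = 7 h 12 min; less 30 min break → 6 h 42 min
Wed: 05:10–10:54 = 5 h 44 min; less 30 min break → 5 h 14 min
Thu: 05:17–10:03 = 4 h 46 min; less 30 min break → 4 h 16 min
Fri: 10:39–20:10 = 9 h 31 min; less 30 min break → 9 h 1 min
Sat: 05:56–15:01 = 9 h 5 min; less 30 min break → 8 h 35 min
Sun: 06:53–12:42 = 5 h 49 min; less 30 min break → 5 h 19 min
Total: 5 h 25 min + 6 h 42 min + 5 h 14 min + 4 h 16 min + 9 h 1 min + 8 h 35 min + 5 h 19 min = 44 h 32 min.

44 h 32 min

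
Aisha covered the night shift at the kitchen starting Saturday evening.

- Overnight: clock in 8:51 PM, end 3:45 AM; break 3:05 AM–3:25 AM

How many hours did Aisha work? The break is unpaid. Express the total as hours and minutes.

Overnight: 8:51 PM → midnight = 3 h 9 min; midnight → 3:45 AM = 3 h 45 min; span 6 h 54 min; less 20 min break → 6 h 34 min

6 h 34 min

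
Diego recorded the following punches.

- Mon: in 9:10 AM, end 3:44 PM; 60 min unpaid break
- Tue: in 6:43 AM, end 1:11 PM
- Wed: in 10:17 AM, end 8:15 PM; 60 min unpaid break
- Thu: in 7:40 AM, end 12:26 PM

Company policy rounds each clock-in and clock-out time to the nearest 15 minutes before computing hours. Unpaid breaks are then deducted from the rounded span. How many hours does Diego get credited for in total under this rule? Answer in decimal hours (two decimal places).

Mon: in 9:10 AM→9:15 AM, out 3:44 PM→3:45 PM; 6 h 30 min − 60 min = 5 h 30 min
Tue: in 6:43 AM→6:45 AM, out 1:11 PM→1:15 PM; 6 h 30 min
Wed: in 10:17 AM→10:15 AM, out 8:15 PM→8:15 PM; 10 h 0 min − 60 min = 9 h 0 min
Thu: in 7:40 AM→7:45 AM, out 12:26 PM→12:30 PM; 4 h 45 min
Total credited: 25 h 45 min.

25.75 hours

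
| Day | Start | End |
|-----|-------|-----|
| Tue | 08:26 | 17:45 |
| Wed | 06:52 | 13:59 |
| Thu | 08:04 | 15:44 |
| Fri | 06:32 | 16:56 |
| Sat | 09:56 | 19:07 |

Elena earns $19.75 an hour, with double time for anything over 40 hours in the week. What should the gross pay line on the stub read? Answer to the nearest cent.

Tue: 08:26–17:45 = 9 h 19 min
Wed: 06:52–13:59 = 7 h 7 min
Thu: 08:04–15:44 = 7 h 40 min
Fri: 06:32–16:56 = 10 h 24 min
Sat: 09:56–19:07 = 9 h 11 min
Total worked: 43 h 41 min = 2621 min.
Regular 40 h 0 min = 2400 min at $19.75/h; overtime 3 h 41 min = 221 min at $39.50/h.
Pay = (2400 × $19.75 + 221 × $39.50) ÷ 60 = $935.49.

$935.49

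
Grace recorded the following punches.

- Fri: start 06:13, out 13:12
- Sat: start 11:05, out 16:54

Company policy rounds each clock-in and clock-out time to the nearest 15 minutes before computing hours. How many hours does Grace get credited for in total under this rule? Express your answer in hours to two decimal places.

13.00 hours

Fri: in 06:13→06:15, out 13:12→13:15; 7 h 0 min
Sat: in 11:05→11:00, out 16:54→17:00; 6 h 0 min
Total credited: 13 h 0 min.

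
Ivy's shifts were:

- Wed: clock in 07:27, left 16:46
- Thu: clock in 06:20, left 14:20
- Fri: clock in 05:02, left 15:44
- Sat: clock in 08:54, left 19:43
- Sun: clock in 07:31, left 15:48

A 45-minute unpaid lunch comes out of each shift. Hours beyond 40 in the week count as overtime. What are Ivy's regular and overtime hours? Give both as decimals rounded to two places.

Regular 40.00 hours, overtime 3.37 hours

Wed: 07:27–16:46 = 9 h 19 min; less 45 min break → 8 h 34 min
Thu: 06:20–14:20 = 8 h 0 min; less 45 min break → 7 h 15 min
Fri: 05:02–15:44 = 10 h 42 min; less 45 min break → 9 h 57 min
Sat: 08:54–19:43 = 10 h 49 min; less 45 min break → 10 h 4 min
Sun: 07:31–15:48 = 8 h 17 min; less 45 min break → 7 h 32 min
Total worked: 43 h 22 min = 43.37 h.
Threshold 40 h → overtime 3 h 22 min, regular 40 h 0 min.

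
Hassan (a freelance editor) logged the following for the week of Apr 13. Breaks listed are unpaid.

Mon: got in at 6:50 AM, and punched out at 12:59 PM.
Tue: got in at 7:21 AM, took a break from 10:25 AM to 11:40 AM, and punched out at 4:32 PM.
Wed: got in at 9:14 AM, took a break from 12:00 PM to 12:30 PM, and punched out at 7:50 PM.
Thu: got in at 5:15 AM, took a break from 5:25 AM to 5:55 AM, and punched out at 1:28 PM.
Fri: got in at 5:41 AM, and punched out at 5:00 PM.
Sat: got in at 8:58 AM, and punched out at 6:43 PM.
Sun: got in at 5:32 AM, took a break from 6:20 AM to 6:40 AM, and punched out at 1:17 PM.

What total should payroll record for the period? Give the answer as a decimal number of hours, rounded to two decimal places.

60.38 hours

Mon: 6:50 AM–12:59 PM = 6 h 9 min
Tue: 7:21 AM–4:32 PM = 9 h 11 min; less 75 min break → 7 h 56 min
Wed: 9:14 AM–7:50 PM = 10 h 36 min; less 30 min break → 10 h 6 min
Thu: 5:15 AM–1:28 PM = 8 h 13 min; less 30 min break → 7 h 43 min
Fri: 5:41 AM–5:00 PM = 11 h 19 min
Sat: 8:58 AM–6:43 PM = 9 h 45 min
Sun: 5:32 AM–1:17 PM = 7 h 45 min; less 20 min break → 7 h 25 min
Total: 6 h 9 min + 7 h 56 min + 10 h 6 min + 7 h 43 min + 11 h 19 min + 9 h 45 min + 7 h 25 min = 60 h 23 min.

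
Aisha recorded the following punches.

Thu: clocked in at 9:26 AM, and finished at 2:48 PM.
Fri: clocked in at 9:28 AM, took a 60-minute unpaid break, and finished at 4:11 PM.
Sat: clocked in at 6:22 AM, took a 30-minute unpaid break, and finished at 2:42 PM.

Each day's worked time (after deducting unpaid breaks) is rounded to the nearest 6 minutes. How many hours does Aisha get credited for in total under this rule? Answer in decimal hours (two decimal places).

18.90 hours

Thu: 9:26 AM–2:48 PM = 5 h 22 min → rounds to 5 h 24 min
Fri: 9:28 AM–4:11 PM = 6 h 43 min − 60 min = 5 h 43 min → rounds to 5 h 42 min
Sat: 6:22 AM–2:42 PM = 8 h 20 min − 30 min = 7 h 50 min → rounds to 7 h 48 min
Total credited: 18 h 54 min.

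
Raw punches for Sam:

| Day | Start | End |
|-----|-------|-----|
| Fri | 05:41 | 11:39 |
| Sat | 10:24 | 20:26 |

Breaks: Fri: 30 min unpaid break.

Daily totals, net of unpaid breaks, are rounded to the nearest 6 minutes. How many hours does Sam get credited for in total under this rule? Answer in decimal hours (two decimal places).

15.50 hours

Fri: 05:41–11:39 = 5 h 58 min − 30 min = 5 h 28 min → rounds to 5 h 30 min
Sat: 10:24–20:26 = 10 h 2 min → rounds to 10 h 0 min
Total credited: 15 h 30 min.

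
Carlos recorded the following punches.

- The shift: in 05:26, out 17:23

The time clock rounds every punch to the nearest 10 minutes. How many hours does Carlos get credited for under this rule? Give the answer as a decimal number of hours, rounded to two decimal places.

11.83 hours

The shift: in 05:26→05:30, out 17:23→17:20; 11 h 50 min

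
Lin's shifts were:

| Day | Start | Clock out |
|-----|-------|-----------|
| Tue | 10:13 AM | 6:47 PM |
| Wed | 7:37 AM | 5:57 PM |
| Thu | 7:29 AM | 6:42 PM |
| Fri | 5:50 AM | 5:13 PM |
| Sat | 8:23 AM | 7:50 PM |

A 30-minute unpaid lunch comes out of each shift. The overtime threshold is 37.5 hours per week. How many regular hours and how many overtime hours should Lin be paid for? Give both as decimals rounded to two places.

Regular 37.50 hours, overtime 12.95 hours

Tue: 10:13 AM–6:47 PM = 8 h 34 min; less 30 min break → 8 h 4 min
Wed: 7:37 AM–5:57 PM = 10 h 20 min; less 30 min break → 9 h 50 min
Thu: 7:29 AM–6:42 PM = 11 h 13 min; less 30 min break → 10 h 43 min
Fri: 5:50 AM–5:13 PM = 11 h 23 min; less 30 min break → 10 h 53 min
Sat: 8:23 AM–7:50 PM = 11 h 27 min; less 30 min break → 10 h 57 min
Total worked: 50 h 27 min = 50.45 h.
Threshold 37.5 h → overtime 12 h 57 min, regular 37 h 30 min.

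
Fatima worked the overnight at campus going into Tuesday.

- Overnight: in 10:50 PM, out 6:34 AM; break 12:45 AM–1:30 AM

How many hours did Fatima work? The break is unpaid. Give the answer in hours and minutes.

6 h 59 min

Overnight: 10:50 PM → midnight = 1 h 10 min; midnight → 6:34 AM = 6 h 34 min; span 7 h 44 min; less 45 min break → 6 h 59 min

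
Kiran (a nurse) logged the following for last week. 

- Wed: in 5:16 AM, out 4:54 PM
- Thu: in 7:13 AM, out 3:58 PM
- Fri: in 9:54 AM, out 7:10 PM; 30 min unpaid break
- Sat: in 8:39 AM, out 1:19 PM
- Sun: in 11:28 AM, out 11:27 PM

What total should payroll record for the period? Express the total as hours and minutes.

45 h 48 min

Wed: 5:16 AM–4:54 PM = 11 h 38 min
Thu: 7:13 AM–3:58 PM = 8 h 45 min
Fri: 9:54 AM–7:10 PM = 9 h 16 min; less 30 min break → 8 h 46 min
Sat: 8:39 AM–1:19 PM = 4 h 40 min
Sun: 11:28 AM–11:27 PM = 11 h 59 min
Total: 11 h 38 min + 8 h 45 min + 8 h 46 min + 4 h 40 min + 11 h 59 min = 45 h 48 min.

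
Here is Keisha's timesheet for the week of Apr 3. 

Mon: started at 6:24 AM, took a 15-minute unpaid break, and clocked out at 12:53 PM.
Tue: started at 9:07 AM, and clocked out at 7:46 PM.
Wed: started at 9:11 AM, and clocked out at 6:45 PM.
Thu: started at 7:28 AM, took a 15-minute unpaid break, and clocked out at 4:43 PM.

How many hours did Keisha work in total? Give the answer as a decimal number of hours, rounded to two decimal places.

35.45 hours

Mon: 6:24 AM–12:53 PM = 6 h 29 min; less 15 min break → 6 h 14 min
Tue: 9:07 AM–7:46 PM = 10 h 39 min
Wed: 9:11 AM–6:45 PM = 9 h 34 min
Thu: 7:28 AM–4:43 PM = 9 h 15 min; less 15 min break → 9 h 0 min
Total: 6 h 14 min + 10 h 39 min + 9 h 34 min + 9 h 0 min = 35 h 27 min.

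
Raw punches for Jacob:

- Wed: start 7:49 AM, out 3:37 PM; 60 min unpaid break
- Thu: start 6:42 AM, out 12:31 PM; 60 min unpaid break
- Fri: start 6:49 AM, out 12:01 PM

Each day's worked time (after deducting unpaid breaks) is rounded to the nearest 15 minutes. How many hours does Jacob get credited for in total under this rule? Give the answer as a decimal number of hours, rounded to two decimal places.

Wed: 7:49 AM–3:37 PM = 7 h 48 min − 60 min = 6 h 48 min → rounds to 6 h 45 min
Thu: 6:42 AM–12:31 PM = 5 h 49 min − 60 min = 4 h 49 min → rounds to 4 h 45 min
Fri: 6:49 AM–12:01 PM = 5 h 12 min → rounds to 5 h 15 min
Total credited: 16 h 45 min.

16.75 hours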